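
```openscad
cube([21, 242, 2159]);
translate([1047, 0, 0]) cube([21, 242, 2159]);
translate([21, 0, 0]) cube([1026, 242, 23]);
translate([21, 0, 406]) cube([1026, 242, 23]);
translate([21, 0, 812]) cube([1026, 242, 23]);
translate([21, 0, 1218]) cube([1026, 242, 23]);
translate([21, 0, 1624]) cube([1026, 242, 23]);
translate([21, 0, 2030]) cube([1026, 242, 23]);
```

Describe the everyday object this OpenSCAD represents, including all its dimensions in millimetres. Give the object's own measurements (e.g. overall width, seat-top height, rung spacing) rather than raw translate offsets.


An open bookshelf. Two side panels, each 21 mm thick, 242 mm deep and 2159 mm tall, stand 1068 mm apart (outside-to-outside). Between them sit 6 shelves, each 23 mm thick and 242 mm deep, spanning the full gap between the sides. The bottom shelf rests on the floor (its underside at z = 0) and the clear gap between one shelf's top and the next shelf's underside is 383 mm.


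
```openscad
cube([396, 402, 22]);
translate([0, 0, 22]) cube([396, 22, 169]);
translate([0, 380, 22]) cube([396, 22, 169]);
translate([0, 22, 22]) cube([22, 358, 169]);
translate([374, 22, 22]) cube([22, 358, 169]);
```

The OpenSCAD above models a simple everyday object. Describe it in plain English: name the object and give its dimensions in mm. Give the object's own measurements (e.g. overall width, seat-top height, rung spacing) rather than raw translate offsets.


An open-topped rectangular box: outside dimensions 396×402×191 mm, with a uniform wall and base thickness of 22 mm. The base is a full 396×402 slab on the floor; four walls sit on top of the base. The front and back walls (the −y and +y sides) span the full width; the two side walls fit between them.


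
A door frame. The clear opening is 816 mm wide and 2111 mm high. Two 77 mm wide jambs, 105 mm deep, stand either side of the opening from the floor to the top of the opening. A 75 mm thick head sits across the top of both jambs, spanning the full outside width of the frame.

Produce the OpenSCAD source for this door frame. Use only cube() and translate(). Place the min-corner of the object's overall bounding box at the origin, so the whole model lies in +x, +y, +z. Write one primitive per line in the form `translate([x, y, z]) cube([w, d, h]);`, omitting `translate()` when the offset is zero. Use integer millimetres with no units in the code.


cube([77, 105, 2111]);
translate([893, 0, 0]) cube([77, 105, 2111]);
translate([0, 0, 2111]) cube([970, 105, 75]);


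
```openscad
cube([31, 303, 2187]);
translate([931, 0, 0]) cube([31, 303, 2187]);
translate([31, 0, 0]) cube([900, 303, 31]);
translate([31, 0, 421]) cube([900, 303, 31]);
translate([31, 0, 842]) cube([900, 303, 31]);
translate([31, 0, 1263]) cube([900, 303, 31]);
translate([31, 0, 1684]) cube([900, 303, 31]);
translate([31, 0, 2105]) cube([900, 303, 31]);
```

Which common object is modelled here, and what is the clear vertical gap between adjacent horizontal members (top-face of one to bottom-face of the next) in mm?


A bookshelf. The clear shelf gap is 390 mm.

Two tall side panels with 6 horizontal boards between them — a bookshelf. The first two shelf undersides are at z = 0 and z = 421; with shelf thickness 31, the clear gap is 421 − 0 − 31 = 390 mm.


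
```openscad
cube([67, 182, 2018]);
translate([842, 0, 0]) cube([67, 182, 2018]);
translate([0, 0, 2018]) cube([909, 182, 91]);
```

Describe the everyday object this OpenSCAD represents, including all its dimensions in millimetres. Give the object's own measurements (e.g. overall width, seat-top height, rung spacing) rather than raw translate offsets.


A door frame. The clear opening is 775 mm wide and 2018 mm high. Two 67 mm wide jambs, 182 mm deep, stand either side of the opening from the floor to the top of the opening. A 91 mm thick head sits across the top of both jambs, spanning the full outside width of the frame.


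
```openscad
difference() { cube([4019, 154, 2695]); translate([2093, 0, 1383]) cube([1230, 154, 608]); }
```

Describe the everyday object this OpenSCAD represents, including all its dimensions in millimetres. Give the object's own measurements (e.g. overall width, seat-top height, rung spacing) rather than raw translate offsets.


A wall 4019 mm long (x), 154 mm thick (y), 2695 mm tall, with a rectangular window opening cut through it. The opening is 1230 mm wide and 608 mm tall; its sill is at z = 1383 mm and its near (−x) edge is 2093 mm from the wall's −x end. The opening passes through the full wall thickness.


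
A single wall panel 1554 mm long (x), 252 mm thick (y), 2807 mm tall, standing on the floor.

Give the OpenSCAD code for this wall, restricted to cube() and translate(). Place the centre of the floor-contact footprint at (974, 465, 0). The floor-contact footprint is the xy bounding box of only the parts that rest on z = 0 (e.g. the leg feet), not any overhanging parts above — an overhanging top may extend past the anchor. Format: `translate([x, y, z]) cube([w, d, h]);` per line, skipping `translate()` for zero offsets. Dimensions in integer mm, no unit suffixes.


translate([197, 339, 0]) cube([1554, 252, 2807]);


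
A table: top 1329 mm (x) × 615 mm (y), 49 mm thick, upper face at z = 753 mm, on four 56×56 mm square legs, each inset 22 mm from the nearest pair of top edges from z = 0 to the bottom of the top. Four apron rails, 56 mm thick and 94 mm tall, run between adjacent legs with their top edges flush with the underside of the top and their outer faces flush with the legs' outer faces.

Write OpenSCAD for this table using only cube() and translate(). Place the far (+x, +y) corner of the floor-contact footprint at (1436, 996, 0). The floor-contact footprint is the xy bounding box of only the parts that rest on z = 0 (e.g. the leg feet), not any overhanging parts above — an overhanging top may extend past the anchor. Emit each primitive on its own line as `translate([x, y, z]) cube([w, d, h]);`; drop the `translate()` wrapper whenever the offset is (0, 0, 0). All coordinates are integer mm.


// leg_h = 753 - 49 = 704
// apron z = 704 - 94 = 610
translate([129, 403, 704]) cube([1329, 615, 49]);
translate([151, 425, 0]) cube([56, 56, 704]);
translate([1380, 425, 0]) cube([56, 56, 704]);
translate([151, 940, 0]) cube([56, 56, 704]);
translate([1380, 940, 0]) cube([56, 56, 704]);
translate([207, 425, 610]) cube([1173, 56, 94]);
translate([207, 940, 610]) cube([1173, 56, 94]);
translate([151, 481, 610]) cube([56, 459, 94]);
translate([1380, 481, 610]) cube([56, 459, 94]);


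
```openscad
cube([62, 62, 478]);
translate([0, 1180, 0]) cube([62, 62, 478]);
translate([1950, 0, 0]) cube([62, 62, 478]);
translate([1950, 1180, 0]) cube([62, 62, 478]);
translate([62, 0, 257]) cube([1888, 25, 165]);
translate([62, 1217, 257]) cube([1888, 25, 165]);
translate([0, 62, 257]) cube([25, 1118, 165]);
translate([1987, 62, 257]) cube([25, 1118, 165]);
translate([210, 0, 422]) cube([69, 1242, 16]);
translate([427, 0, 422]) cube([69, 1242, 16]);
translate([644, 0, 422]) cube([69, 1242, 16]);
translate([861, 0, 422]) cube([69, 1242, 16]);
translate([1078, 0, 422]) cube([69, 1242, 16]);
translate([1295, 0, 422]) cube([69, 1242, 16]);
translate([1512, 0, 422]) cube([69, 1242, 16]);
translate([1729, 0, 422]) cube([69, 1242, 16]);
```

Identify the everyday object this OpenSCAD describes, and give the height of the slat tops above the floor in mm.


A bed frame. The slat-top height is 438 mm.

Four posts, four rails, and a row of slats — a bed frame. Slats sit on the rails at z = 257 + 165 = 422; with slat thickness 16, the top is 438 mm.


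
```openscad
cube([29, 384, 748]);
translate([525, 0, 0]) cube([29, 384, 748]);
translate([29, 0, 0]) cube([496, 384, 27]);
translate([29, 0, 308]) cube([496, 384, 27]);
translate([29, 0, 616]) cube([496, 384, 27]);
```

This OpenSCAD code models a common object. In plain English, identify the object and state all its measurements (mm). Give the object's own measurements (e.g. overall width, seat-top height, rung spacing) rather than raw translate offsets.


An open bookshelf. Two side panels, each 29 mm thick, 384 mm deep and 748 mm tall, stand 554 mm apart (outside-to-outside). Between them sit 3 shelves, each 27 mm thick and 384 mm deep, spanning the full gap between the sides. The bottom shelf rests on the floor (its underside at z = 0) and the clear gap between one shelf's top and the next shelf's underside is 281 mm.


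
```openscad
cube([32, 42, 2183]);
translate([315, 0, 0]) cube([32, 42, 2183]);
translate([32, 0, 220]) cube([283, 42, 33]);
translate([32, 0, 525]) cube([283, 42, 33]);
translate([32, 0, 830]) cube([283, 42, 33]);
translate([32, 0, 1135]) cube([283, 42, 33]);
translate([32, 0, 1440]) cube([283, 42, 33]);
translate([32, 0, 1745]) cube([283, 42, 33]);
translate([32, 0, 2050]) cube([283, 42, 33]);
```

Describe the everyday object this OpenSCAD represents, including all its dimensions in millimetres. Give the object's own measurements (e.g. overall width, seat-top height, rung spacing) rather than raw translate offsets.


A straight ladder. Two 32×42 mm vertical rails, 2183 mm tall, stand 347 mm apart (outside-to-outside) with their front faces coplanar on the −y side. 7 rungs, each 42 mm deep and 33 mm tall, span between the inner faces of the rails, front faces flush with the rails. The lowest rung's underside is at z = 220 mm and rungs are spaced 305 mm apart (underside to underside).


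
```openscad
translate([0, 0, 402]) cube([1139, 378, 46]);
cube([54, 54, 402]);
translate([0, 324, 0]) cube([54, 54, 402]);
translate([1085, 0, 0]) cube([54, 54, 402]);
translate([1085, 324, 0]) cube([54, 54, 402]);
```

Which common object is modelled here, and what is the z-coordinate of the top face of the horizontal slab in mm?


A bench. The seat-top height is 448 mm.

A long slab on four corner posts — a bench. The slab sits at z = 402 with thickness 46, so the top is 402 + 46 = 448 mm.


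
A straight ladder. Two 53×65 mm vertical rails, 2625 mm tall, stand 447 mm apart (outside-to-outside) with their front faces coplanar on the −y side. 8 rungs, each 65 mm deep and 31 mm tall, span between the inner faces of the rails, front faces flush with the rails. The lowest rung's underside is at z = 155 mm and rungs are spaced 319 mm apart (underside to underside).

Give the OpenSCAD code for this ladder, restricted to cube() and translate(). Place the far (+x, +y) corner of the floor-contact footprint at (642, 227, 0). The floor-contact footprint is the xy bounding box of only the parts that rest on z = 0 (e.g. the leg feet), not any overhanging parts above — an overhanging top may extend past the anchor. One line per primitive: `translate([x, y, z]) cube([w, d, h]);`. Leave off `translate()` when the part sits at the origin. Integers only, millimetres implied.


// rung span = 447 - 2*53 = 341
// rung[k] z = 155 + k*319
translate([195, 162, 0]) cube([53, 65, 2625]);
translate([589, 162, 0]) cube([53, 65, 2625]);
translate([248, 162, 155]) cube([341, 65, 31]);
translate([248, 162, 474]) cube([341, 65, 31]);
translate([248, 162, 793]) cube([341, 65, 31]);
translate([248, 162, 1112]) cube([341, 65, 31]);
translate([248, 162, 1431]) cube([341, 65, 31]);
translate([248, 162, 1750]) cube([341, 65, 31]);
translate([248, 162, 2069]) cube([341, 65, 31]);
translate([248, 162, 2388]) cube([341, 65, 31]);


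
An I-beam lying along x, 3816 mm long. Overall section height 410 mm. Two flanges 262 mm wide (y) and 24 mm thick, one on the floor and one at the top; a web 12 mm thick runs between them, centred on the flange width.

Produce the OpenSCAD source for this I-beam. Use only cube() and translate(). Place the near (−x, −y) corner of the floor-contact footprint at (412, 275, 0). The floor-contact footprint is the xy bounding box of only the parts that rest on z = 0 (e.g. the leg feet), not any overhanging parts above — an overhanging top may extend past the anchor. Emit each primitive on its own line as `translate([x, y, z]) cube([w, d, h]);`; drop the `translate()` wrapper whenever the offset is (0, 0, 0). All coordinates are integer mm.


translate([412, 275, 0]) cube([3816, 262, 24]);
translate([412, 400, 24]) cube([3816, 12, 362]);
translate([412, 275, 386]) cube([3816, 262, 24]);


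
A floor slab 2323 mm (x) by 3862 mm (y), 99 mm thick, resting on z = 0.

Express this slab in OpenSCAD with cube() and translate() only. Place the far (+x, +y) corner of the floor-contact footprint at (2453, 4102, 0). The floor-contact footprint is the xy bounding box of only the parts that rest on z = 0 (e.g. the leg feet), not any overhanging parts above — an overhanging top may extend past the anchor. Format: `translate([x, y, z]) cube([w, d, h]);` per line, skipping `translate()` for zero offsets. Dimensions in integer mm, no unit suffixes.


translate([130, 240, 0]) cube([2323, 3862, 99]);


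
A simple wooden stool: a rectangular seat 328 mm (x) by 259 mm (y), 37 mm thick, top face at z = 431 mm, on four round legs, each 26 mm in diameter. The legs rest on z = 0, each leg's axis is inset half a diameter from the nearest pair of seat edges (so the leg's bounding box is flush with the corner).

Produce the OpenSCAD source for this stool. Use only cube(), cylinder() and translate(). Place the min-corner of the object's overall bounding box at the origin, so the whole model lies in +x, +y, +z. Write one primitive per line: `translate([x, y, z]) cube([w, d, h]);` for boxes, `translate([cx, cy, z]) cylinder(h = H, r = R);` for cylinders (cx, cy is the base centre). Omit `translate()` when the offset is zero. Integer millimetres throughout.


translate([0, 0, 394]) cube([328, 259, 37]);
translate([13, 13, 0]) cylinder(h = 394, r = 13);
translate([315, 13, 0]) cylinder(h = 394, r = 13);
translate([13, 246, 0]) cylinder(h = 394, r = 13);
translate([315, 246, 0]) cylinder(h = 394, r = 13);


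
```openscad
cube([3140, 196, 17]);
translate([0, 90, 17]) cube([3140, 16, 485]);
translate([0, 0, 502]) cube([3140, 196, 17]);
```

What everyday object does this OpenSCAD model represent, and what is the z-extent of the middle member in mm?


An I-beam. The web height is 485 mm.

Two wide flanges with a thin centred web — an I-beam. Overall 519 mm minus two 17 mm flanges gives a web of 519 − 2·17 = 485 mm.


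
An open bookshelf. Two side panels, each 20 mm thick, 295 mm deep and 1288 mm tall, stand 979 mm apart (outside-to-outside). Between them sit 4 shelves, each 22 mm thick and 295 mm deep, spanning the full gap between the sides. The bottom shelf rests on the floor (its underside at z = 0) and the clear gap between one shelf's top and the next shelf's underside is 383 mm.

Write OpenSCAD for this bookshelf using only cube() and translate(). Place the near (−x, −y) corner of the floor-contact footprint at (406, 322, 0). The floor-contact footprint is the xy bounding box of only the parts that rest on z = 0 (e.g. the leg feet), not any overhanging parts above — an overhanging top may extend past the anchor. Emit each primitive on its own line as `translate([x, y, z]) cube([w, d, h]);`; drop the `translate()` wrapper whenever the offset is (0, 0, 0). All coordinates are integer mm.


translate([406, 322, 0]) cube([20, 295, 1288]);
translate([1365, 322, 0]) cube([20, 295, 1288]);
translate([426, 322, 0]) cube([939, 295, 22]);
translate([426, 322, 405]) cube([939, 295, 22]);
translate([426, 322, 810]) cube([939, 295, 22]);
translate([426, 322, 1215]) cube([939, 295, 22]);


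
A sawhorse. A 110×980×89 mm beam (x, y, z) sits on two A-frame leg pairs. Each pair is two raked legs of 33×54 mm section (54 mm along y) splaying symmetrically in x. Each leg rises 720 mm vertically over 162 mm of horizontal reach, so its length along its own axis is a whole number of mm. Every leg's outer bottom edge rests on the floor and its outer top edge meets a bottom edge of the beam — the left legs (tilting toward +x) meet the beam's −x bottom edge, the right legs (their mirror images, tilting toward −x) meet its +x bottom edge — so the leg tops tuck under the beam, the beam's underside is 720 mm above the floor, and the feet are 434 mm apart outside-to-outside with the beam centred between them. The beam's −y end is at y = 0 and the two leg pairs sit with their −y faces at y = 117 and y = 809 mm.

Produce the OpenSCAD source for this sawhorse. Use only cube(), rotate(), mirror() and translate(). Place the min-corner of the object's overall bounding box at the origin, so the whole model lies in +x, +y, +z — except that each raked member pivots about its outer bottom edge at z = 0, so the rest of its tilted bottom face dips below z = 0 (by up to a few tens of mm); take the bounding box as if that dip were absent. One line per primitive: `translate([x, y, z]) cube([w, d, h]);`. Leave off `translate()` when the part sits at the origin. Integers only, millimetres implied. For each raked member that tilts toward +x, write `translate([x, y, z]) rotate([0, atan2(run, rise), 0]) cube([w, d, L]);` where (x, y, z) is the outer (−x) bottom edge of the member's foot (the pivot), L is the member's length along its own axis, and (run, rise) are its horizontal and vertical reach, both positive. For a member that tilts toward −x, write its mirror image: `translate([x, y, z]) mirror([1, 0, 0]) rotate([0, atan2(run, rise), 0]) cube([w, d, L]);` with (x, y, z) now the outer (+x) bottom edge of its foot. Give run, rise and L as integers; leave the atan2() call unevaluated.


translate([162, 0, 720]) cube([110, 980, 89]);
translate([0, 117, 0]) rotate([0, atan2(162, 720), 0]) cube([33, 54, 738]);
translate([434, 117, 0]) mirror([1, 0, 0]) rotate([0, atan2(162, 720), 0]) cube([33, 54, 738]);
translate([0, 809, 0]) rotate([0, atan2(162, 720), 0]) cube([33, 54, 738]);
translate([434, 809, 0]) mirror([1, 0, 0]) rotate([0, atan2(162, 720), 0]) cube([33, 54, 738]);


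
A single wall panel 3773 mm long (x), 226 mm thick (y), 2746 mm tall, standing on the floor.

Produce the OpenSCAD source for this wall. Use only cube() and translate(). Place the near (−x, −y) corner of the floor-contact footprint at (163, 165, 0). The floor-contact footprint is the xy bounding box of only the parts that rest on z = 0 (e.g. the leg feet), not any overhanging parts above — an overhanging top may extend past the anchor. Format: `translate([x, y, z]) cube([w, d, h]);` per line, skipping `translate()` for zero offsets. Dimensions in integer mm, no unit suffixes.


translate([163, 165, 0]) cube([3773, 226, 2746]);


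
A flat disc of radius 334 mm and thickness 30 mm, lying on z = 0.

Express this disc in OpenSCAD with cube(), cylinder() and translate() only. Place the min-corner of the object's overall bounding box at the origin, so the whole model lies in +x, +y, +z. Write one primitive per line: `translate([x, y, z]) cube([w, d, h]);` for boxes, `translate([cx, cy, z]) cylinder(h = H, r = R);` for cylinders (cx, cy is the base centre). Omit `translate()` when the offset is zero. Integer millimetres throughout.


translate([334, 334, 0]) cylinder(h = 30, r = 334);


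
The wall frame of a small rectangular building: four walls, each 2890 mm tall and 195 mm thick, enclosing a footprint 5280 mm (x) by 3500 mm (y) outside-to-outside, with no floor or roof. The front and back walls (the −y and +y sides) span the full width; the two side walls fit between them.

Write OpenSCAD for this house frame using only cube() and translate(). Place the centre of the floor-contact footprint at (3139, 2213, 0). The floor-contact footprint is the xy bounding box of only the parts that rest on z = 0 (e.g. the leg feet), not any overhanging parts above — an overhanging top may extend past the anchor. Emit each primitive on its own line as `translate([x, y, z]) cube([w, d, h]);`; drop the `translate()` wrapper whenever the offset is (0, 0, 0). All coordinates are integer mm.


translate([499, 463, 0]) cube([5280, 195, 2890]);
translate([499, 3768, 0]) cube([5280, 195, 2890]);
translate([499, 658, 0]) cube([195, 3110, 2890]);
translate([5584, 658, 0]) cube([195, 3110, 2890]);


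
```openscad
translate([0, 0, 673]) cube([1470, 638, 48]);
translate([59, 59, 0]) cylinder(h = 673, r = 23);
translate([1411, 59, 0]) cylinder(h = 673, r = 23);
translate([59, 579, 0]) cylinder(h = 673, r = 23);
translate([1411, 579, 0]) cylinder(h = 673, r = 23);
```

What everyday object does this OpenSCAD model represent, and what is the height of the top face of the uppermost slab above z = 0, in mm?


A table. The table height is 721 mm.

A 1470×638×48 slab sits at z = 673 on four Ø46 mm round legs — a table. The top surface is at 673 + 48 = 721 mm.


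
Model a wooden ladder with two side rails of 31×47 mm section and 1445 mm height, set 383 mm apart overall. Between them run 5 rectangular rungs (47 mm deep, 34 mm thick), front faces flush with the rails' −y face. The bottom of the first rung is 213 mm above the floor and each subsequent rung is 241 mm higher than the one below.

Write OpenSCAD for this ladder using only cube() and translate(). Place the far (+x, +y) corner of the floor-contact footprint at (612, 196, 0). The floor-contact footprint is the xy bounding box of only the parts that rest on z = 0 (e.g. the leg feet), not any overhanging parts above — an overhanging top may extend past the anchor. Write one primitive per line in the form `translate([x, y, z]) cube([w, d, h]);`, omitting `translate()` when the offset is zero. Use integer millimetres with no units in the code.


translate([229, 149, 0]) cube([31, 47, 1445]);
translate([581, 149, 0]) cube([31, 47, 1445]);
translate([260, 149, 213]) cube([321, 47, 34]);
translate([260, 149, 454]) cube([321, 47, 34]);
translate([260, 149, 695]) cube([321, 47, 34]);
translate([260, 149, 936]) cube([321, 47, 34]);
translate([260, 149, 1177]) cube([321, 47, 34]);


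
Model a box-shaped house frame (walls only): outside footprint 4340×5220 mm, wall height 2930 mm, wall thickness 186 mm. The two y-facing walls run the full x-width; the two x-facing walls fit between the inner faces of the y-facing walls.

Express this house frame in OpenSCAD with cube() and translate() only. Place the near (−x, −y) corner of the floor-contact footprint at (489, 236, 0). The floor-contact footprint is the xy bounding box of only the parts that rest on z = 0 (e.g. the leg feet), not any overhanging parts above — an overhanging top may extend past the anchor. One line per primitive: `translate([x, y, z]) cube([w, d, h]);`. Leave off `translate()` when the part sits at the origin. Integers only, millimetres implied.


translate([489, 236, 0]) cube([4340, 186, 2930]);
translate([489, 5270, 0]) cube([4340, 186, 2930]);
translate([489, 422, 0]) cube([186, 4848, 2930]);
translate([4643, 422, 0]) cube([186, 4848, 2930]);


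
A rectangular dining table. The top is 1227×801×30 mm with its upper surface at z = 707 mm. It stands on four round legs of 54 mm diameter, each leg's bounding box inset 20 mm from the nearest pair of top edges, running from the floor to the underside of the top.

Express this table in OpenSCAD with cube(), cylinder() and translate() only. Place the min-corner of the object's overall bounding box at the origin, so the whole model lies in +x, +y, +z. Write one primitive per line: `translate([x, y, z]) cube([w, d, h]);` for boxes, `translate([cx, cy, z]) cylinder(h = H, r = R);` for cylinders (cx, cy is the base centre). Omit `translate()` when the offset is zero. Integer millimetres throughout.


translate([0, 0, 677]) cube([1227, 801, 30]);
translate([47, 47, 0]) cylinder(h = 677, r = 27);
translate([1180, 47, 0]) cylinder(h = 677, r = 27);
translate([47, 754, 0]) cylinder(h = 677, r = 27);
translate([1180, 754, 0]) cylinder(h = 677, r = 27);


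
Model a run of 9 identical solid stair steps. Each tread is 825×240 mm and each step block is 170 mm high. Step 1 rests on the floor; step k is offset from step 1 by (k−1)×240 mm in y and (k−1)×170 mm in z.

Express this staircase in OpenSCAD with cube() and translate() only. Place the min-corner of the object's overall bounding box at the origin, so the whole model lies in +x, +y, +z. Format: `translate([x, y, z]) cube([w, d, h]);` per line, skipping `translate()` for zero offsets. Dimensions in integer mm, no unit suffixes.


cube([825, 240, 170]);
translate([0, 240, 170]) cube([825, 240, 170]);
translate([0, 480, 340]) cube([825, 240, 170]);
translate([0, 720, 510]) cube([825, 240, 170]);
translate([0, 960, 680]) cube([825, 240, 170]);
translate([0, 1200, 850]) cube([825, 240, 170]);
translate([0, 1440, 1020]) cube([825, 240, 170]);
translate([0, 1680, 1190]) cube([825, 240, 170]);
translate([0, 1920, 1360]) cube([825, 240, 170]);


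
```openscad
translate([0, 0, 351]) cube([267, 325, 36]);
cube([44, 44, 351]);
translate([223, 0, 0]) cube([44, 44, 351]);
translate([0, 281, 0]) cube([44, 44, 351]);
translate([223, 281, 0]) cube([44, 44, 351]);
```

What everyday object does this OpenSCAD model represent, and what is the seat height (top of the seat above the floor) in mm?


A stool. The seat height is 387 mm.

A 267×325×36 slab at z = 351 on four corner posts — a stool. The seat top is 351 + 36 = 387 mm.


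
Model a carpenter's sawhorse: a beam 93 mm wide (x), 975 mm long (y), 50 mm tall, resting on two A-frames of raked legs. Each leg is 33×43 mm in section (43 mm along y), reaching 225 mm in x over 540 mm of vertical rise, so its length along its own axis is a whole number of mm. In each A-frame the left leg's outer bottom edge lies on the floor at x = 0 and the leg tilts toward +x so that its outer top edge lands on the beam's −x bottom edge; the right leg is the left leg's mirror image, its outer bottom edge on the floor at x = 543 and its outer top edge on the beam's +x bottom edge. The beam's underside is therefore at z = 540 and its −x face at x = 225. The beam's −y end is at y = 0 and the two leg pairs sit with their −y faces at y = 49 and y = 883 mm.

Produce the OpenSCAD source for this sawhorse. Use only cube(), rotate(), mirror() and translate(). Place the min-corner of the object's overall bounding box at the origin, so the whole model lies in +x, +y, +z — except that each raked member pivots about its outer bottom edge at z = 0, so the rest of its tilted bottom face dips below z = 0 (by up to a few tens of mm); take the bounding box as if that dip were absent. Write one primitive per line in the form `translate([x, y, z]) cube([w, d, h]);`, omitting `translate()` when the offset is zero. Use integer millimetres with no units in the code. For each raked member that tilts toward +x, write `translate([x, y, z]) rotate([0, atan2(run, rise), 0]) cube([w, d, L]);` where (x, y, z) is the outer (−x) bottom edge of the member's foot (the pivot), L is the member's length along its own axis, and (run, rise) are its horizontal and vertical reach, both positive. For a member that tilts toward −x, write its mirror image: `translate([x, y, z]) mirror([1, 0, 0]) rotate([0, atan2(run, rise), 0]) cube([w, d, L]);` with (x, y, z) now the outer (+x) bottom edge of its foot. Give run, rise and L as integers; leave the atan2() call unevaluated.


translate([225, 0, 540]) cube([93, 975, 50]);
translate([0, 49, 0]) rotate([0, atan2(225, 540), 0]) cube([33, 43, 585]);
translate([543, 49, 0]) mirror([1, 0, 0]) rotate([0, atan2(225, 540), 0]) cube([33, 43, 585]);
translate([0, 883, 0]) rotate([0, atan2(225, 540), 0]) cube([33, 43, 585]);
translate([543, 883, 0]) mirror([1, 0, 0]) rotate([0, atan2(225, 540), 0]) cube([33, 43, 585]);


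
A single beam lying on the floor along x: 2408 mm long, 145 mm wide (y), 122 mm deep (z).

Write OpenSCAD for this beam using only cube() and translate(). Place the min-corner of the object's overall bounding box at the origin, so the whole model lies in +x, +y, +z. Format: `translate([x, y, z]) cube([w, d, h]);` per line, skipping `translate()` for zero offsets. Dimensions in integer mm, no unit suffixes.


cube([2408, 145, 122]);


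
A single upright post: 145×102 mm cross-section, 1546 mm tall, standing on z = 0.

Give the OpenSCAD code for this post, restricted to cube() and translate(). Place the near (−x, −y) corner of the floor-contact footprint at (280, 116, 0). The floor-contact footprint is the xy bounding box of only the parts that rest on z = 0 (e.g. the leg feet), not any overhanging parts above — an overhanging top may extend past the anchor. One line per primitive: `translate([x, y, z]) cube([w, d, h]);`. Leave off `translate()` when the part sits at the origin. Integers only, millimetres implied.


translate([280, 116, 0]) cube([145, 102, 1546]);


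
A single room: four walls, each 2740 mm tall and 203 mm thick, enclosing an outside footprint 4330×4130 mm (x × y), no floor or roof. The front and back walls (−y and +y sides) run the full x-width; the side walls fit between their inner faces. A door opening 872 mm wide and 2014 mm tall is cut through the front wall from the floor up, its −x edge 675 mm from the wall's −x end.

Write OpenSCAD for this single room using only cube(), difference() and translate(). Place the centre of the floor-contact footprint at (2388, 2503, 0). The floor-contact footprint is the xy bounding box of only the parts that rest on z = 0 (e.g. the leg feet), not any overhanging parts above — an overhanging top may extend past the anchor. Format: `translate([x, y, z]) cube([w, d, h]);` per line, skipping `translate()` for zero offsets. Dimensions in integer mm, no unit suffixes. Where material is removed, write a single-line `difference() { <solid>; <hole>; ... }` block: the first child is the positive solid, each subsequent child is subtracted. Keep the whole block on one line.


difference() { translate([223, 438, 0]) cube([4330, 203, 2740]); translate([898, 438, 0]) cube([872, 203, 2014]); }
translate([223, 4365, 0]) cube([4330, 203, 2740]);
translate([223, 641, 0]) cube([203, 3724, 2740]);
translate([4350, 641, 0]) cube([203, 3724, 2740]);


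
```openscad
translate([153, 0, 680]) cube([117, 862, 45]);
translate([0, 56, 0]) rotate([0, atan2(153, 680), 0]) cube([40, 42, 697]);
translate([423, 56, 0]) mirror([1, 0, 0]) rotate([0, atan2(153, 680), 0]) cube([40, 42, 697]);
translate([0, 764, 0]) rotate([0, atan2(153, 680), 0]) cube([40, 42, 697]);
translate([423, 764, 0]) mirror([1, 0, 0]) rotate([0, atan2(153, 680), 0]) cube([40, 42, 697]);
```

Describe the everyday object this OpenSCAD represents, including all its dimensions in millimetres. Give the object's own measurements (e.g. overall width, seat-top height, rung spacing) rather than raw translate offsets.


A sawhorse. A 117×862×45 mm beam (x, y, z) sits on two A-frame leg pairs. Each pair is two raked legs of 40×42 mm section (42 mm along y) splaying symmetrically in x. Each leg rises 680 mm vertically over 153 mm of horizontal reach and is 697 mm long along its own axis. Every leg's outer bottom edge rests on the floor and its outer top edge meets a bottom edge of the beam — the left legs (tilting toward +x) meet the beam's −x bottom edge, the right legs (their mirror images, tilting toward −x) meet its +x bottom edge — so the leg tops tuck under the beam, the beam's underside is 680 mm above the floor, and the feet are 423 mm apart outside-to-outside with the beam centred between them. The two leg pairs are set in 56 mm from either end of the beam.


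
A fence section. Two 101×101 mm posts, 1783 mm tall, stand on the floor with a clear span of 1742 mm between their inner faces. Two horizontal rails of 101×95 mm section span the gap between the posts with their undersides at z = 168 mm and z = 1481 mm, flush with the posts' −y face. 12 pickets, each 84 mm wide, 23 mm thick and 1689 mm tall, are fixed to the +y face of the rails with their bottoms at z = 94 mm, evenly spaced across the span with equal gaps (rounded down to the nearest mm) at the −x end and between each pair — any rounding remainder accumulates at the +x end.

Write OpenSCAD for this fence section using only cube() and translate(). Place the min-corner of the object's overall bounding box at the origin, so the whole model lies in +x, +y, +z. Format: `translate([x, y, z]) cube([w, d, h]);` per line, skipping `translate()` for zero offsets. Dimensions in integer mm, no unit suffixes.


cube([101, 101, 1783]);
translate([1843, 0, 0]) cube([101, 101, 1783]);
translate([101, 0, 168]) cube([1742, 101, 95]);
translate([101, 0, 1481]) cube([1742, 101, 95]);
translate([157, 101, 94]) cube([84, 23, 1689]);
translate([297, 101, 94]) cube([84, 23, 1689]);
translate([437, 101, 94]) cube([84, 23, 1689]);
translate([577, 101, 94]) cube([84, 23, 1689]);
translate([717, 101, 94]) cube([84, 23, 1689]);
translate([857, 101, 94]) cube([84, 23, 1689]);
translate([997, 101, 94]) cube([84, 23, 1689]);
translate([1137, 101, 94]) cube([84, 23, 1689]);
translate([1277, 101, 94]) cube([84, 23, 1689]);
translate([1417, 101, 94]) cube([84, 23, 1689]);
translate([1557, 101, 94]) cube([84, 23, 1689]);
translate([1697, 101, 94]) cube([84, 23, 1689]);


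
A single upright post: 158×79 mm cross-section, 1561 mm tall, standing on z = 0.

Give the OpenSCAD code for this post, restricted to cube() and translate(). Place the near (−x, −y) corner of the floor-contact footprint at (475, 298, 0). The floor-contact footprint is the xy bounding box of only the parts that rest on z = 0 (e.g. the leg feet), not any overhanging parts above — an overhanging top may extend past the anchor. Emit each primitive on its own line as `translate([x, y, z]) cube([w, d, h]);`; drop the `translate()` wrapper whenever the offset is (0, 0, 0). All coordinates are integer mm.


translate([475, 298, 0]) cube([158, 79, 1561]);


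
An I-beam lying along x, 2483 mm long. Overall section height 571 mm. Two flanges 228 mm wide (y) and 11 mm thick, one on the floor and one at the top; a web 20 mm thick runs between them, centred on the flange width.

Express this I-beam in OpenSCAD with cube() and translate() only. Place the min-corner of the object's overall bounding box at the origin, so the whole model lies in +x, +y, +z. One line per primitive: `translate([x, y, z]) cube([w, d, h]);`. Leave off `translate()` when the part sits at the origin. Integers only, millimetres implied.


cube([2483, 228, 11]);
translate([0, 104, 11]) cube([2483, 20, 549]);
translate([0, 0, 560]) cube([2483, 228, 11]);


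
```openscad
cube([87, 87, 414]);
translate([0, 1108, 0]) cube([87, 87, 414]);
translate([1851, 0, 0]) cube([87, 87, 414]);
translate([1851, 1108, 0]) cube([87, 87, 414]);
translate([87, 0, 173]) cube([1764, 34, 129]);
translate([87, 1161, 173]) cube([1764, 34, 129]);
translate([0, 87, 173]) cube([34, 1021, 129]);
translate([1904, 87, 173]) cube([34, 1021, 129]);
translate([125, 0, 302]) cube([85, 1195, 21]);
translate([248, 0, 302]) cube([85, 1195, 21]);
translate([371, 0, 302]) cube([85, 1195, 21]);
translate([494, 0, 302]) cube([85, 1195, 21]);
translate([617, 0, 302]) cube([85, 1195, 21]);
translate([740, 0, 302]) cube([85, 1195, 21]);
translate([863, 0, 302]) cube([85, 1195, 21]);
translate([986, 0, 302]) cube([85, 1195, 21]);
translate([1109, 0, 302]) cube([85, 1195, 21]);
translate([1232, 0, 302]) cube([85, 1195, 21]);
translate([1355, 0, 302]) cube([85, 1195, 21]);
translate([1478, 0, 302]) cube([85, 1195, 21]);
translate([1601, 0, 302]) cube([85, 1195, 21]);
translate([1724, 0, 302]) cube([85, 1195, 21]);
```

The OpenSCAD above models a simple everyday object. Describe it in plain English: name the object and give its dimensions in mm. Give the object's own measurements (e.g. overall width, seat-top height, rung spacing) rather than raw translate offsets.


A bed frame 1938 mm long (x) by 1195 mm wide (y). Four 87×87 mm corner posts, 414 mm tall, at the corners of the footprint. Four rails of 34 mm thickness and 129 mm height run between adjacent posts with their undersides at z = 173 mm, their outer faces flush with the outside of the frame (the two x-running rails run between the posts' inner faces; the two y-running rails run between the posts' inner faces). 14 slats, each 85 mm wide (x) and 21 mm thick, lie across the top of the two x-running rails, running the full 1195 mm width of the frame in y; along x they sit between the end posts with a 38 mm gap after the −x posts and between neighbouring slats, leaving 42 mm before the +x posts.


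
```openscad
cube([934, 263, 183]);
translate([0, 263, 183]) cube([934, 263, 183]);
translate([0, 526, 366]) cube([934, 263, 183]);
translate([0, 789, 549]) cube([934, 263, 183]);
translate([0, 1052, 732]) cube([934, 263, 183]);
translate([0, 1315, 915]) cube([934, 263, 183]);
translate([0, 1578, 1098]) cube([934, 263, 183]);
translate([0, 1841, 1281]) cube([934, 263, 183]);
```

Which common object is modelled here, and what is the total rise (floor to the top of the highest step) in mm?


A staircase. The total rise is 1464 mm.

8 identical blocks, each offset up and back from the previous — a staircase. Each step is 183 mm tall and there are 8 of them, so the total rise is 8 × 183 = 1464 mm.


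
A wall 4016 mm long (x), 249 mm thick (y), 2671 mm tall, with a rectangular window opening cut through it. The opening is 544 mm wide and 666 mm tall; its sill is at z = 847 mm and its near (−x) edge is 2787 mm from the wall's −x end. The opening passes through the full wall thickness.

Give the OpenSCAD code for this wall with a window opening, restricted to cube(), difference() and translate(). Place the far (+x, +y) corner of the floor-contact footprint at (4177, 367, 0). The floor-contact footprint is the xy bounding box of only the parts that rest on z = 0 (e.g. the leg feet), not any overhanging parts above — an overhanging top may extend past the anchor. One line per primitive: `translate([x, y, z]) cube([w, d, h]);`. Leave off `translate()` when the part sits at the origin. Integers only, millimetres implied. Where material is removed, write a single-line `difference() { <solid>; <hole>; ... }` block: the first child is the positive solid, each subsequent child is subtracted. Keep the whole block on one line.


difference() { translate([161, 118, 0]) cube([4016, 249, 2671]); translate([2948, 118, 847]) cube([544, 249, 666]); }


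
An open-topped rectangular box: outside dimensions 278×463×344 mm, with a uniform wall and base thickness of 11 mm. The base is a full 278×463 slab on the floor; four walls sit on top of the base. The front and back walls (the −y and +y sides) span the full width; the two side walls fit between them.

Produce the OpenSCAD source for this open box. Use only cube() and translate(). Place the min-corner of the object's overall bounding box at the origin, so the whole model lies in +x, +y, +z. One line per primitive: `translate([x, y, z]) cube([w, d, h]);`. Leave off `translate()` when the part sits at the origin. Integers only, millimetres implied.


cube([278, 463, 11]);
translate([0, 0, 11]) cube([278, 11, 333]);
translate([0, 452, 11]) cube([278, 11, 333]);
translate([0, 11, 11]) cube([11, 441, 333]);
translate([267, 11, 11]) cube([11, 441, 333]);


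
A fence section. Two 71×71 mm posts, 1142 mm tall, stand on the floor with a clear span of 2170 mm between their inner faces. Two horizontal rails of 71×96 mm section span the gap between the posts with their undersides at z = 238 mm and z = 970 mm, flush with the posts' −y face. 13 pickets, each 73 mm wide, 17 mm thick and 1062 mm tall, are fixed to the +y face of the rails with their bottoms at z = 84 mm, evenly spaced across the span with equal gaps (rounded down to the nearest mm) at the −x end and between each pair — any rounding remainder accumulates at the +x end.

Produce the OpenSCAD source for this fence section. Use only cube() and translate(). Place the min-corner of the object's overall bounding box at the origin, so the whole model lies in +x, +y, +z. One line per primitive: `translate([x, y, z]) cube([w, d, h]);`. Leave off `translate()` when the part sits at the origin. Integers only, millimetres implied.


cube([71, 71, 1142]);
translate([2241, 0, 0]) cube([71, 71, 1142]);
translate([71, 0, 238]) cube([2170, 71, 96]);
translate([71, 0, 970]) cube([2170, 71, 96]);
translate([158, 71, 84]) cube([73, 17, 1062]);
translate([318, 71, 84]) cube([73, 17, 1062]);
translate([478, 71, 84]) cube([73, 17, 1062]);
translate([638, 71, 84]) cube([73, 17, 1062]);
translate([798, 71, 84]) cube([73, 17, 1062]);
translate([958, 71, 84]) cube([73, 17, 1062]);
translate([1118, 71, 84]) cube([73, 17, 1062]);
translate([1278, 71, 84]) cube([73, 17, 1062]);
translate([1438, 71, 84]) cube([73, 17, 1062]);
translate([1598, 71, 84]) cube([73, 17, 1062]);
translate([1758, 71, 84]) cube([73, 17, 1062]);
translate([1918, 71, 84]) cube([73, 17, 1062]);
translate([2078, 71, 84]) cube([73, 17, 1062]);
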